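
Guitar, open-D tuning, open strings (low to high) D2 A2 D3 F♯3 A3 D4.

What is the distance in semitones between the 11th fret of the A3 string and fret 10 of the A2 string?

A3 at fret 11 → G♯4 (MIDI 68); A2 at fret 10 → G3 (MIDI 55).
68 − 55 = 13, so the two pitches are 13 semitones apart, with G♯4 the higher.

13 semitones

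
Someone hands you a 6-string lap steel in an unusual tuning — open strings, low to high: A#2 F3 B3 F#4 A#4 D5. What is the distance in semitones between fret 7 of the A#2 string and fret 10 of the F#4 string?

23 semitones

A#2 at fret 7 → F3 (MIDI 53); F#4 at fret 10 → E5 (MIDI 76).
53 − 76 = -23, so the two pitches are 23 semitones apart, with E5 the higher.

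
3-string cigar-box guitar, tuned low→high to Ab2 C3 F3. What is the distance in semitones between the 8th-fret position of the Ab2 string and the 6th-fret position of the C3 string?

2 semitones

Ab2 at fret 8 → E3 (MIDI 52); C3 at fret 6 → Gb3 (MIDI 54).
52 − 54 = -2, so the two pitches are 2 semitones apart, with Gb3 the higher.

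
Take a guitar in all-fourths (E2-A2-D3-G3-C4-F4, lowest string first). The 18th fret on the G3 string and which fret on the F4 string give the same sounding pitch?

8

G3 at fret 18 is G3 + 18 semitones = C♯5.
The open F4 string is 10 semitones above the open G3, so the same pitch on the F4 string lies at fret 18 − 10 = 8.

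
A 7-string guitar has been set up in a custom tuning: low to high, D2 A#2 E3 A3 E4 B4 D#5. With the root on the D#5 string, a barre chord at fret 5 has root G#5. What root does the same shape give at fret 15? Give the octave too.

F#6

Moving from fret 5 to fret 15 shifts the root by 10 semitones.
G#5 up 10 semitones is F#6.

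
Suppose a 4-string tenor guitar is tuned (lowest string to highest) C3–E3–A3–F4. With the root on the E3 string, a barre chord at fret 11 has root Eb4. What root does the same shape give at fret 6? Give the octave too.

Bb3

Moving from fret 11 to fret 6 shifts the root by -5 semitones.
Eb4 down 5 semitones is Bb3.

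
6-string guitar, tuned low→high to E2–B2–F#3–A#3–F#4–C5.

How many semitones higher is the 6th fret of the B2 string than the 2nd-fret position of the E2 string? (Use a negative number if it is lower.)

B2 at fret 6 → F3 (MIDI 53); E2 at fret 2 → F#2 (MIDI 42).
53 − 42 = 11, so the two pitches are 11 semitones apart.

11 semitones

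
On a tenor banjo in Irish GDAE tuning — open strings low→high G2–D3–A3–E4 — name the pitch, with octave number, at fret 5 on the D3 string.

Each fret is one semitone, so D3 + 5 = G3.

G3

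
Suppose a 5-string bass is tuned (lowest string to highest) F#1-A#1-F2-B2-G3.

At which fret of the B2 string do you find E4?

17

E4 is 17 semitones above the open B2 (B–C–C#–D–…–D–D#–E), so it sits at fret 17.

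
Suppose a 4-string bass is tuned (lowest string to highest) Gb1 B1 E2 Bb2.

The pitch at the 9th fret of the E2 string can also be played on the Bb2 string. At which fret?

Fret 9 on E2 is MIDI 40 + 9 = 49 (Db3). On the Bb2 string (open MIDI 46), that pitch is 49 − 46 = fret 3.

3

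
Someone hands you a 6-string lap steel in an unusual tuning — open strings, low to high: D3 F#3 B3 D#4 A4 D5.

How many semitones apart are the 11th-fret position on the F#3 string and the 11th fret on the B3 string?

F#3 at fret 11 → F4 (MIDI 65); B3 at fret 11 → A#4 (MIDI 70).
65 − 70 = -5, so the two pitches are 5 semitones apart, with A#4 the higher.

5 semitones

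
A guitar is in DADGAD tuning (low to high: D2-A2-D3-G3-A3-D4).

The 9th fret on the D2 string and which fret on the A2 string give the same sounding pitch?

2

Fret 9 on D2 is MIDI 38 + 9 = 47 (B2). On the A2 string (open MIDI 45), that pitch is 47 − 45 = fret 2.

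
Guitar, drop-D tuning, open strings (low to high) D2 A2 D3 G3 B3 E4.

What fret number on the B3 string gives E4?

5

E4 is 5 semitones above the open B3 (B–C–C#–D–D#–E), so it sits at fret 5.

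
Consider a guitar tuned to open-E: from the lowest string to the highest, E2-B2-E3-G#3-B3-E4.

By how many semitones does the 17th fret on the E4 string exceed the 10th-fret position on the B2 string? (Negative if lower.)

24 semitones

E4 at fret 17 → A5 (MIDI 81); B2 at fret 10 → A3 (MIDI 57).
81 − 57 = 24, so the two pitches are 24 semitones apart.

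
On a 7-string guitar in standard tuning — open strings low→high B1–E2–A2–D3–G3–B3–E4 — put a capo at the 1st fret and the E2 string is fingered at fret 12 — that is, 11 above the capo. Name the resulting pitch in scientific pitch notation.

E3

The capo raises the open E2 by 1 semitone to F2; fretting 11 more gives E2 + 1 + 11 = E2 + 12 semitones = E3.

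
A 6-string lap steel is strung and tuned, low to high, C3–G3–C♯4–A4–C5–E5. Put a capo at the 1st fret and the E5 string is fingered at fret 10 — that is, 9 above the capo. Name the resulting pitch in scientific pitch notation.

D6

The capo raises the open E5 by 1 semitone to F5; fretting 9 more gives E5 + 1 + 9 = E5 + 10 semitones = D6.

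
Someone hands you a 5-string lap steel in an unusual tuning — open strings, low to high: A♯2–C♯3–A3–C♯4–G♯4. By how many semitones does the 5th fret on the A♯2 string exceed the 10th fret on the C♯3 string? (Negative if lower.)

A♯2 at fret 5 → D♯3 (MIDI 51); C♯3 at fret 10 → B3 (MIDI 59).
51 − 59 = -8, so the two pitches are 8 semitones apart.

-8 semitones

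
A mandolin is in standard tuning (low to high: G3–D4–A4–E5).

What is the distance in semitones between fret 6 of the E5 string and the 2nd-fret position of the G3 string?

E5 at fret 6 → A#5 (MIDI 82); G3 at fret 2 → A3 (MIDI 57).
82 − 57 = 25, so the two pitches are 25 semitones apart, with A#5 the higher.

25 semitones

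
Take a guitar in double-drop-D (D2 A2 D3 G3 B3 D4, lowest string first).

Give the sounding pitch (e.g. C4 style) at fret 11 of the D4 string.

The open D4 string plus 11 semitones: D–D#–E–F–…–B–C–C#.
The walk passes from B into C once, so the octave number goes from 4 to 5.

C♯5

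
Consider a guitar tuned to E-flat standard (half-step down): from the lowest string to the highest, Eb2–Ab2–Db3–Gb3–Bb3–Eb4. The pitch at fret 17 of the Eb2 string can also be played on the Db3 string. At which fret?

Fret 17 on Eb2 is MIDI 39 + 17 = 56 (Ab3). On the Db3 string (open MIDI 49), that pitch is 56 − 49 = fret 7.

7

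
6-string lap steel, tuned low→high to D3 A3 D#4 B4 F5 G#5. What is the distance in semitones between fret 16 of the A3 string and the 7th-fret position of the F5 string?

A3 at fret 16 → C#5 (MIDI 73); F5 at fret 7 → C6 (MIDI 84).
73 − 84 = -11, so the two pitches are 11 semitones apart, with C6 the higher.

11 semitones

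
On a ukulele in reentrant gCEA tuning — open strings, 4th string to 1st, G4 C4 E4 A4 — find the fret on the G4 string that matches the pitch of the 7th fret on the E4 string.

4

E4 at fret 7 is E4 + 7 semitones = B4.
The open G4 string is 3 semitones above the open E4, so the same pitch on the G4 string lies at fret 7 − 3 = 4.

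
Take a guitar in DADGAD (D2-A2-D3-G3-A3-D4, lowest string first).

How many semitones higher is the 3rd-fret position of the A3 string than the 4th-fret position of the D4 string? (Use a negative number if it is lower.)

A3 at fret 3 → C4 (MIDI 60); D4 at fret 4 → F♯4 (MIDI 66).
60 − 66 = -6, so the two pitches are 6 semitones apart.

-6 semitones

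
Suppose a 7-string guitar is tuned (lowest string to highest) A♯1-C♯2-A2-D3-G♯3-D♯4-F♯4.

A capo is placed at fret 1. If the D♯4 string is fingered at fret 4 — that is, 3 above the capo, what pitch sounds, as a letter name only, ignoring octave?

The capo raises the open D♯4 by 1 semitone to E4; fretting 3 more gives D♯4 + 1 + 3 = D♯4 + 4 semitones, landing on G.

G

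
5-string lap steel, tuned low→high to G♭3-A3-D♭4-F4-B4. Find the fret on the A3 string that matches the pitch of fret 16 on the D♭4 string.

20

Fret 16 on D♭4 is MIDI 61 + 16 = 77 (F5). On the A3 string (open MIDI 57), that pitch is 77 − 57 = fret 20.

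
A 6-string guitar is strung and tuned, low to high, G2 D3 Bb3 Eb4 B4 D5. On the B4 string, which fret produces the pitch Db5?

2

Db5 is 2 semitones above the open B4 (B–C–Db), so it sits at fret 2.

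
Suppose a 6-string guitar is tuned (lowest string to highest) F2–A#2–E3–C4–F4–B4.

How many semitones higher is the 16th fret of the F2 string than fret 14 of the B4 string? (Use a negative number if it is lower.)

F2 at fret 16 → A3 (MIDI 57); B4 at fret 14 → C#6 (MIDI 85).
57 − 85 = -28, so the two pitches are 28 semitones apart.

-28 semitones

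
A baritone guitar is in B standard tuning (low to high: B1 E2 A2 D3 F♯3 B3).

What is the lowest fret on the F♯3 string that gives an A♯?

From F♯3, count semitones up the chromatic scale until reaching A♯: F#–G–G#–A–A# — 4 steps.

4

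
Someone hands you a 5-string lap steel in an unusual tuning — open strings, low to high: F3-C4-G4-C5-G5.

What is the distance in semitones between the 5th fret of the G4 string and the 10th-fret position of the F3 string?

G4 at fret 5 → C5 (MIDI 72); F3 at fret 10 → Eb4 (MIDI 63).
72 − 63 = 9, so the two pitches are 9 semitones apart, with C5 the higher.

9 semitones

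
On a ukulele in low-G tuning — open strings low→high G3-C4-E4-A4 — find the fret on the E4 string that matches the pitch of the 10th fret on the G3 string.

1

G3 at fret 10 is G3 + 10 semitones = F4.
The open E4 string is 9 semitones above the open G3, so the same pitch on the E4 string lies at fret 10 − 9 = 1.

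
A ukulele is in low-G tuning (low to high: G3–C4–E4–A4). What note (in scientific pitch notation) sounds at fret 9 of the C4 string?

A4

Each fret is one semitone, so C4 + 9 = A4.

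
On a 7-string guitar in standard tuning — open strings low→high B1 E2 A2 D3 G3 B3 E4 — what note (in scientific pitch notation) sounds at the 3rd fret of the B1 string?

The open B1 string plus 3 semitones: B–C–C#–D.
The walk passes from B into C once, so the octave number goes from 1 to 2.

D2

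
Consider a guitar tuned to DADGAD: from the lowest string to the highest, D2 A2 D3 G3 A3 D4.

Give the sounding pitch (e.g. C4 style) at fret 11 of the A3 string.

G♯4

Each fret is one semitone, so A3 + 11 = G♯4.
(Equivalently spelled A♭4.)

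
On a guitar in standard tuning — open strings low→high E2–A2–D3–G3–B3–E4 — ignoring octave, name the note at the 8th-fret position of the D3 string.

The open D3 string plus 8 semitones: D–D#–E–F–F#–G–G#–A–A#.
(Equivalently spelled B♭.)

A♯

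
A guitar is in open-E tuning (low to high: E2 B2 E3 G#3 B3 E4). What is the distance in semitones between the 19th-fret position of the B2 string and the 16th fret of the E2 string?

B2 at fret 19 → F#4 (MIDI 66); E2 at fret 16 → G#3 (MIDI 56).
66 − 56 = 10, so the two pitches are 10 semitones apart, with F#4 the higher.

10 semitones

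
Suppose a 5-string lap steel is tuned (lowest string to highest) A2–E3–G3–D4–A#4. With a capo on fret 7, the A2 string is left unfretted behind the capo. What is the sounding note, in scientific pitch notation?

E3

The capo raises the open A2 by 7 semitones to E3; fretting 0 more gives A2 + 7 + 0 = A2 + 7 semitones = E3.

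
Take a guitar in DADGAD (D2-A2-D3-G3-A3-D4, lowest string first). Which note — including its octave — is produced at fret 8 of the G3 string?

Each fret is one semitone, so G3 + 8 = D♯4.
(Equivalently spelled E♭4.)

D♯4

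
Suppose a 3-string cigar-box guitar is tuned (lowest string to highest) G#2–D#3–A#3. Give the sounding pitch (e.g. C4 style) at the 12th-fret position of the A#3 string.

A#3 is MIDI 58. Adding 12 gives 70, which is A#4.

A#4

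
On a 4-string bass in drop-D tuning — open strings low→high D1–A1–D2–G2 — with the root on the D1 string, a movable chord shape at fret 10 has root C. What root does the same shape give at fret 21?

B

Moving from fret 10 to fret 21 shifts the root by 11 semitones.
C up 11 semitones is B.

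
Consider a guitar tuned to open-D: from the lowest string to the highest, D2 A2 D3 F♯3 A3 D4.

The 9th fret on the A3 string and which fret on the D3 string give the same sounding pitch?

Fret 9 on A3 is MIDI 57 + 9 = 66 (F♯4). On the D3 string (open MIDI 50), that pitch is 66 − 50 = fret 16.

16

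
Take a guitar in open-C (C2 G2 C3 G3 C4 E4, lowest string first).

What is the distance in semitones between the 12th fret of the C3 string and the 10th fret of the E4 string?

14 semitones

C3 at fret 12 → C4 (MIDI 60); E4 at fret 10 → D5 (MIDI 74).
60 − 74 = -14, so the two pitches are 14 semitones apart, with D5 the higher.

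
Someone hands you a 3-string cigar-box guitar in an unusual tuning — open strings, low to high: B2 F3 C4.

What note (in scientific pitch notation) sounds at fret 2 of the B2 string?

C#3

Each fret is one semitone, so B2 + 2 = C#3.
(Equivalently spelled Db3.)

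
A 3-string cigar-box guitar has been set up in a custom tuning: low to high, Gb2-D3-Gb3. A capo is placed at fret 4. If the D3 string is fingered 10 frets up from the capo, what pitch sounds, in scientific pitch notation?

E4

The capo raises the open D3 by 4 semitones to Gb3; fretting 10 more gives D3 + 4 + 10 = D3 + 14 semitones = E4.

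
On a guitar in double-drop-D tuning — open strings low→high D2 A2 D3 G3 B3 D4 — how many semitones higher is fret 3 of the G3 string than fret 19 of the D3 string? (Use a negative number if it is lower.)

-11 semitones

G3 at fret 3 → A#3 (MIDI 58); D3 at fret 19 → A4 (MIDI 69).
58 − 69 = -11, so the two pitches are 11 semitones apart.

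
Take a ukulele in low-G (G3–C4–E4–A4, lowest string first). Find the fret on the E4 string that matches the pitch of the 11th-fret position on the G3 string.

Fret 11 on G3 is MIDI 55 + 11 = 66 (F#4). On the E4 string (open MIDI 64), that pitch is 66 − 64 = fret 2.

2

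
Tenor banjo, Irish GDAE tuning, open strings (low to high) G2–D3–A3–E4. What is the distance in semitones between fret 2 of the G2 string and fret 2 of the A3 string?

G2 at fret 2 → A2 (MIDI 45); A3 at fret 2 → B3 (MIDI 59).
45 − 59 = -14, so the two pitches are 14 semitones apart, with B3 the higher.

14 semitones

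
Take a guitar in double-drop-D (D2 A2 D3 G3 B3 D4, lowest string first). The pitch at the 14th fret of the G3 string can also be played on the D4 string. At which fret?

7

Fret 14 on G3 is MIDI 55 + 14 = 69 (A4). On the D4 string (open MIDI 62), that pitch is 69 − 62 = fret 7.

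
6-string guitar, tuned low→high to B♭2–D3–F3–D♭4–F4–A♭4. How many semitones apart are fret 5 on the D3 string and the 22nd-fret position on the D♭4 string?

D3 at fret 5 → G3 (MIDI 55); D♭4 at fret 22 → B5 (MIDI 83).
55 − 83 = -28, so the two pitches are 28 semitones apart, with B5 the higher.

28 semitones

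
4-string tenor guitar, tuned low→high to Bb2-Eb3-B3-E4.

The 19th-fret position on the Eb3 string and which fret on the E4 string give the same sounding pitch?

Eb3 at fret 19 is Eb3 + 19 semitones = Bb4.
The open E4 string is 13 semitones above the open Eb3, so the same pitch on the E4 string lies at fret 19 − 13 = 6.

6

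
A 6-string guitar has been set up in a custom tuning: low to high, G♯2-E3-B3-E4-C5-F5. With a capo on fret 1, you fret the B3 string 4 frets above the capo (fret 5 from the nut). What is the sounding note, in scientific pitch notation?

The capo raises the open B3 by 1 semitone to C4; fretting 4 more gives B3 + 1 + 4 = B3 + 5 semitones = E4.

E4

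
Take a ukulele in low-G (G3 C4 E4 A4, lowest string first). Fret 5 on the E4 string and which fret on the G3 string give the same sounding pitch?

E4 at fret 5 is E4 + 5 semitones = A4.
The open G3 string is 9 semitones below the open E4, so the same pitch on the G3 string lies at fret 5 + 9 = 14.

14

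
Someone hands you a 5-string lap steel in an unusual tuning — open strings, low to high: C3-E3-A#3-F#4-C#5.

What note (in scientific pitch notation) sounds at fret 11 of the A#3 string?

A4

A#3 is MIDI 58. Adding 11 gives 69, which is A4.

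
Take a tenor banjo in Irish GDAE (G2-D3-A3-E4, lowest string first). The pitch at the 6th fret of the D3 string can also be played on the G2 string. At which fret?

13

D3 at fret 6 is D3 + 6 semitones = G♯3.
The open G2 string is 7 semitones below the open D3, so the same pitch on the G2 string lies at fret 6 + 7 = 13.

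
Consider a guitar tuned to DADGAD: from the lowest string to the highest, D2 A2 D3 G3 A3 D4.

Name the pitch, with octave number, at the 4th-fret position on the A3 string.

C#4

Each fret is one semitone, so A3 + 4 = C#4.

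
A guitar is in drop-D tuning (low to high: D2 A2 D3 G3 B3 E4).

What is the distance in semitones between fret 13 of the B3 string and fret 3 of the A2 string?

B3 at fret 13 → C5 (MIDI 72); A2 at fret 3 → C3 (MIDI 48).
72 − 48 = 24, so the two pitches are 24 semitones apart, with C5 the higher.

24 semitones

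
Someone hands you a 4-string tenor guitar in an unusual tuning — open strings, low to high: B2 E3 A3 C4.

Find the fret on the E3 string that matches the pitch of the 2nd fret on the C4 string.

C4 at fret 2 is C4 + 2 semitones = D4.
The open E3 string is 8 semitones below the open C4, so the same pitch on the E3 string lies at fret 2 + 8 = 10.

10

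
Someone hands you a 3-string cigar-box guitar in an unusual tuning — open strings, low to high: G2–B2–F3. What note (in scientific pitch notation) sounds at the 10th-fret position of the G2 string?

The open G2 string plus 10 semitones: G–G#–A–A#–…–D#–E–F.
The walk passes from B into C once, so the octave number goes from 2 to 3.

F3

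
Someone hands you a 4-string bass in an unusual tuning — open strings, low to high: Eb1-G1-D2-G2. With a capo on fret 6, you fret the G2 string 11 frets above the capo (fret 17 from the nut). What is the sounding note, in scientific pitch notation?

The capo raises the open G2 by 6 semitones to Db3; fretting 11 more gives G2 + 6 + 11 = G2 + 17 semitones = C4.

C4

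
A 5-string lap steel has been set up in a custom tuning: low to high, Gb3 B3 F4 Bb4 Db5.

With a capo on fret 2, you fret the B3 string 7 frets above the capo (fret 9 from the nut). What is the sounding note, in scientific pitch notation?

The capo raises the open B3 by 2 semitones to Db4; fretting 7 more gives B3 + 2 + 7 = B3 + 9 semitones = Ab4.

Ab4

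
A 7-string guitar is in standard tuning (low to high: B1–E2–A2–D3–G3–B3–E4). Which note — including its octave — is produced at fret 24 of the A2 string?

The open A2 string plus 24 semitones: A–A#–B–C–…–G–G#–A.
The walk passes from B into C 2 times, so the octave number goes from 2 to 4.

A4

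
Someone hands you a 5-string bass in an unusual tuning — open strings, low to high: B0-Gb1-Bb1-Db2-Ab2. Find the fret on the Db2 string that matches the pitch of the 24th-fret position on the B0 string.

Fret 24 on B0 is MIDI 23 + 24 = 47 (B2). On the Db2 string (open MIDI 37), that pitch is 47 − 37 = fret 10.

10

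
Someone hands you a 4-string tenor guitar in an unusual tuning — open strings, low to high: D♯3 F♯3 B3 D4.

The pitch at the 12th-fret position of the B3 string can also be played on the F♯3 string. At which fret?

Fret 12 on B3 is MIDI 59 + 12 = 71 (B4). On the F♯3 string (open MIDI 54), that pitch is 71 − 54 = fret 17.

17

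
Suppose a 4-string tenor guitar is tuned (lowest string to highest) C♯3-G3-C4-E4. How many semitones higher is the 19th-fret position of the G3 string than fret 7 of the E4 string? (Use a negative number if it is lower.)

G3 at fret 19 → D5 (MIDI 74); E4 at fret 7 → B4 (MIDI 71).
74 − 71 = 3, so the two pitches are 3 semitones apart.

3 semitones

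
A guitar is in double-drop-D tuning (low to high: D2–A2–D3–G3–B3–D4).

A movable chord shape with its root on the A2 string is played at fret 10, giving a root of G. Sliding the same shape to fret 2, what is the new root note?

Moving from fret 10 to fret 2 shifts the root by -8 semitones.
G down 8 semitones is B.

B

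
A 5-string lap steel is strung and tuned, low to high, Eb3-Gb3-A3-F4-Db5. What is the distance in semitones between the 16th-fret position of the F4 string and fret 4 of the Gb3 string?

23 semitones

F4 at fret 16 → A5 (MIDI 81); Gb3 at fret 4 → Bb3 (MIDI 58).
81 − 58 = 23, so the two pitches are 23 semitones apart, with A5 the higher.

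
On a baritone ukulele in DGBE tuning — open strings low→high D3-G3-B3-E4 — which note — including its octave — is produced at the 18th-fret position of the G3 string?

The open G3 string plus 18 semitones: G–G#–A–A#–…–B–C–C#.
The walk passes from B into C 2 times, so the octave number goes from 3 to 5.
(Equivalently spelled D♭5.)

C♯5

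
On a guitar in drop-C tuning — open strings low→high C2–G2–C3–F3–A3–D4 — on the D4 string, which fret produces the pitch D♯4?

1

D♯4 is 1 semitone above the open D4 (D–D#), so it sits at fret 1.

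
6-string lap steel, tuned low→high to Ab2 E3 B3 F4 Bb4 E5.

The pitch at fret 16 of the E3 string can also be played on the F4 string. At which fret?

Fret 16 on E3 is MIDI 52 + 16 = 68 (Ab4). On the F4 string (open MIDI 65), that pitch is 68 − 65 = fret 3.

3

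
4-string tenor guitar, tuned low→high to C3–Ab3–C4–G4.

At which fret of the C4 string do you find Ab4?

8

Ab4 is 8 semitones above the open C4 (C–Db–D–Eb–E–F–Gb–G–Ab), so it sits at fret 8.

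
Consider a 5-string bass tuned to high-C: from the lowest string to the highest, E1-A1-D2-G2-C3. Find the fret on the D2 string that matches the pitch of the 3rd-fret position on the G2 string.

8

G2 at fret 3 is G2 + 3 semitones = A#2.
The open D2 string is 5 semitones below the open G2, so the same pitch on the D2 string lies at fret 3 + 5 = 8.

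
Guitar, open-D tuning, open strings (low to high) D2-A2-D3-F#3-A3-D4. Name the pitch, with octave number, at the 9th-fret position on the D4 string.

B4

D4 is MIDI 62. Adding 9 gives 71, which is B4.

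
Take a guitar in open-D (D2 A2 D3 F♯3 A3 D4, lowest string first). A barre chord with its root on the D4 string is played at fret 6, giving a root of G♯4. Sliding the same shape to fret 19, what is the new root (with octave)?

Moving from fret 6 to fret 19 shifts the root by 13 semitones.
G♯4 up 13 semitones is A5.

A5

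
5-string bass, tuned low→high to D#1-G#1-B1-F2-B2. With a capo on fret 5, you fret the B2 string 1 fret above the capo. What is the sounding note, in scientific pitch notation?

F3

The capo raises the open B2 by 5 semitones to E3; fretting 1 more gives B2 + 5 + 1 = B2 + 6 semitones = F3.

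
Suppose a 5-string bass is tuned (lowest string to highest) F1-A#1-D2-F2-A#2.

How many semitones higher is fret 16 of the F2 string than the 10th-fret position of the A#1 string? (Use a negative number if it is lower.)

F2 at fret 16 → A3 (MIDI 57); A#1 at fret 10 → G#2 (MIDI 44).
57 − 44 = 13, so the two pitches are 13 semitones apart.

13 semitones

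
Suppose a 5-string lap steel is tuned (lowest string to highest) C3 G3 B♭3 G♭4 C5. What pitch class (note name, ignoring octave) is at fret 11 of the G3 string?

Each fret is one semitone, so G3 + 11 = G♭.
(Equivalently spelled F♯.)

G♭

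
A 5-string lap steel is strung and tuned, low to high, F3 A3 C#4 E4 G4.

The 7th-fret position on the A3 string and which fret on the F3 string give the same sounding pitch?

A3 at fret 7 is A3 + 7 semitones = E4.
The open F3 string is 4 semitones below the open A3, so the same pitch on the F3 string lies at fret 7 + 4 = 11.

11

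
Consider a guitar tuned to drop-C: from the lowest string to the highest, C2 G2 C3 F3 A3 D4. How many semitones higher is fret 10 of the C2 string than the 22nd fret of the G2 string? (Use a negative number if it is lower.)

-19 semitones

C2 at fret 10 → A♯2 (MIDI 46); G2 at fret 22 → F4 (MIDI 65).
46 − 65 = -19, so the two pitches are 19 semitones apart.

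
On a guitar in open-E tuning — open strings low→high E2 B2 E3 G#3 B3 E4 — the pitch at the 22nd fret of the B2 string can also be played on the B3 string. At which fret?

B2 at fret 22 is B2 + 22 semitones = A4.
The open B3 string is 12 semitones above the open B2, so the same pitch on the B3 string lies at fret 22 − 12 = 10.

10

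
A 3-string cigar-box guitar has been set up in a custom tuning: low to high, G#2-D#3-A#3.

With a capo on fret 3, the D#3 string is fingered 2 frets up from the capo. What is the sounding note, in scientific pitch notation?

G#3

The capo raises the open D#3 by 3 semitones to F#3; fretting 2 more gives D#3 + 3 + 2 = D#3 + 5 semitones = G#3.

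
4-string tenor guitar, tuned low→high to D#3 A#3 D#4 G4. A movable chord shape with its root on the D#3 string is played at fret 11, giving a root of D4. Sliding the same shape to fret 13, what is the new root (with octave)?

Moving from fret 11 to fret 13 shifts the root by 2 semitones.
D4 up 2 semitones is E4.

E4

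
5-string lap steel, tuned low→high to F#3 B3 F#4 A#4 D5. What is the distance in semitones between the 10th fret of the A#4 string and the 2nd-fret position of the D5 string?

A#4 at fret 10 → G#5 (MIDI 80); D5 at fret 2 → E5 (MIDI 76).
80 − 76 = 4, so the two pitches are 4 semitones apart, with G#5 the higher.

4 semitones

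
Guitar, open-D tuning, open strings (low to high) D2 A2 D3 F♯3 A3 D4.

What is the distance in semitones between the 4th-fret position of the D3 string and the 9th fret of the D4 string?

D3 at fret 4 → F♯3 (MIDI 54); D4 at fret 9 → B4 (MIDI 71).
54 − 71 = -17, so the two pitches are 17 semitones apart, with B4 the higher.

17 semitones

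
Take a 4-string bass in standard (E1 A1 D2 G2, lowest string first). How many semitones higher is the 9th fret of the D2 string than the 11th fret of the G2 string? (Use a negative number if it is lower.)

D2 at fret 9 → B2 (MIDI 47); G2 at fret 11 → F#3 (MIDI 54).
47 − 54 = -7, so the two pitches are 7 semitones apart.

-7 semitones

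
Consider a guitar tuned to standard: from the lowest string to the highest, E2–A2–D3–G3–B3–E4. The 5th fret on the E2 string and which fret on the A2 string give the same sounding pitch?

0

E2 at fret 5 is E2 + 5 semitones = A2.
The open A2 string is 5 semitones above the open E2, so the same pitch on the A2 string lies at fret 5 − 5 = 0.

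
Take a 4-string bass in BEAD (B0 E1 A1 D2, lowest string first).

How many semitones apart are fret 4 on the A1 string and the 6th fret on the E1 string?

A1 at fret 4 → C#2 (MIDI 37); E1 at fret 6 → A#1 (MIDI 34).
37 − 34 = 3, so the two pitches are 3 semitones apart, with C#2 the higher.

3 semitones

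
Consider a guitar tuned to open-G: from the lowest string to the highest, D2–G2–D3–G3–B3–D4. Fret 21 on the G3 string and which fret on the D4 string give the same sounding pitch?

14

G3 at fret 21 is G3 + 21 semitones = E5.
The open D4 string is 7 semitones above the open G3, so the same pitch on the D4 string lies at fret 21 − 7 = 14.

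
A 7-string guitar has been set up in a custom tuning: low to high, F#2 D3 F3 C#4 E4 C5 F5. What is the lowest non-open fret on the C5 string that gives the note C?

12

From C5, count semitones up the chromatic scale until reaching C: C–C#–D–D#–…–A#–B–C — 12 steps.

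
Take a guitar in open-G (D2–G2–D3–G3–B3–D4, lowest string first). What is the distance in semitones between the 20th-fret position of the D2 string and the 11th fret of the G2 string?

4 semitones

D2 at fret 20 → A#3 (MIDI 58); G2 at fret 11 → F#3 (MIDI 54).
58 − 54 = 4, so the two pitches are 4 semitones apart, with A#3 the higher.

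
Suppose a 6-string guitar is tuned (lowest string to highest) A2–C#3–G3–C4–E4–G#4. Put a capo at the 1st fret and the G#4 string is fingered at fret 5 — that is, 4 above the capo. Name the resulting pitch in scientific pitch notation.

The capo raises the open G#4 by 1 semitone to A4; fretting 4 more gives G#4 + 1 + 4 = G#4 + 5 semitones = C#5.
(Also written Db.)

C#5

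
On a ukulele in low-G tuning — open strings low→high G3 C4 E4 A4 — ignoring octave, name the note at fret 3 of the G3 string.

A#

Each fret is one semitone, so G3 + 3 = A#.
(Equivalently spelled Bb.)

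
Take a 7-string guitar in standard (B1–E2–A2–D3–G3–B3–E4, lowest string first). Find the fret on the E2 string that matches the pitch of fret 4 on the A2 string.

9

Fret 4 on A2 is MIDI 45 + 4 = 49 (C#3). On the E2 string (open MIDI 40), that pitch is 49 − 40 = fret 9.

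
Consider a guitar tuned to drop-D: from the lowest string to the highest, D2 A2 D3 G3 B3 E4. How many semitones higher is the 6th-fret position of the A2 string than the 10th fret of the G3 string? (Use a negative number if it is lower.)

-14 semitones

A2 at fret 6 → D#3 (MIDI 51); G3 at fret 10 → F4 (MIDI 65).
51 − 65 = -14, so the two pitches are 14 semitones apart.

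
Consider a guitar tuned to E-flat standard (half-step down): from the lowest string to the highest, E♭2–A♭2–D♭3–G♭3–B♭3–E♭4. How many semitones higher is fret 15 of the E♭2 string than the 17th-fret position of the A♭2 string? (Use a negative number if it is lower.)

-7 semitones

E♭2 at fret 15 → G♭3 (MIDI 54); A♭2 at fret 17 → D♭4 (MIDI 61).
54 − 61 = -7, so the two pitches are 7 semitones apart.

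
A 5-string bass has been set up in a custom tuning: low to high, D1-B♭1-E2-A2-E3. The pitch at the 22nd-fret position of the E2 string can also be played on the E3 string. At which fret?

Fret 22 on E2 is MIDI 40 + 22 = 62 (D4). On the E3 string (open MIDI 52), that pitch is 62 − 52 = fret 10.

10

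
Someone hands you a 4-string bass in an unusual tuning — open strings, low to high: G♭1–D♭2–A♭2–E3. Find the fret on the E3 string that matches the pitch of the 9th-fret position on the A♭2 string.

A♭2 at fret 9 is A♭2 + 9 semitones = F3.
The open E3 string is 8 semitones above the open A♭2, so the same pitch on the E3 string lies at fret 9 − 8 = 1.

1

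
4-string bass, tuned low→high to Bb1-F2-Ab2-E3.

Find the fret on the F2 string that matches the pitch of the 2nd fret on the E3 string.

E3 at fret 2 is E3 + 2 semitones = Gb3.
The open F2 string is 11 semitones below the open E3, so the same pitch on the F2 string lies at fret 2 + 11 = 13.

13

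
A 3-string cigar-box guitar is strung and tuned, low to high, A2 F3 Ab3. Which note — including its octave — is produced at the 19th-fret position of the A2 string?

The open A2 string plus 19 semitones: A–Bb–B–C–…–D–Eb–E.
The walk passes from B into C 2 times, so the octave number goes from 2 to 4.

E4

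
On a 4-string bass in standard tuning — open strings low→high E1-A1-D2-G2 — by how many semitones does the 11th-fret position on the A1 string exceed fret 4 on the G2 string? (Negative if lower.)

-3 semitones

A1 at fret 11 → G♯2 (MIDI 44); G2 at fret 4 → B2 (MIDI 47).
44 − 47 = -3, so the two pitches are 3 semitones apart.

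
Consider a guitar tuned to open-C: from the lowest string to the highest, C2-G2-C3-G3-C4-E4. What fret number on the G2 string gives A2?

2

A2 is 2 semitones above the open G2 (G–G#–A), so it sits at fret 2.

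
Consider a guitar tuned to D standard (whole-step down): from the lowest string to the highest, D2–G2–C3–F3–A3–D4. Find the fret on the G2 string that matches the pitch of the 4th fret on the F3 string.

14

Fret 4 on F3 is MIDI 53 + 4 = 57 (A3). On the G2 string (open MIDI 43), that pitch is 57 − 43 = fret 14.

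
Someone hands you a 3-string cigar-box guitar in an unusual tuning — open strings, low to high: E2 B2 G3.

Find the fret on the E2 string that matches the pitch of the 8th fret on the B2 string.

B2 at fret 8 is B2 + 8 semitones = G3.
The open E2 string is 7 semitones below the open B2, so the same pitch on the E2 string lies at fret 8 + 7 = 15.

15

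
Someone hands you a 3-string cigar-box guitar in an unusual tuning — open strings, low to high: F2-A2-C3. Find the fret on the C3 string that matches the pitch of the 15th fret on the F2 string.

8

Fret 15 on F2 is MIDI 41 + 15 = 56 (Ab3). On the C3 string (open MIDI 48), that pitch is 56 − 48 = fret 8.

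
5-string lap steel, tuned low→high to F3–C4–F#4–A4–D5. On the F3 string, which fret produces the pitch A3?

A3 is 4 semitones above the open F3 (F–F#–G–G#–A), so it sits at fret 4.

4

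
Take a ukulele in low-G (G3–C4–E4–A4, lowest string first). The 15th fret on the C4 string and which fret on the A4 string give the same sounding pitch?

6

Fret 15 on C4 is MIDI 60 + 15 = 75 (D♯5). On the A4 string (open MIDI 69), that pitch is 75 − 69 = fret 6.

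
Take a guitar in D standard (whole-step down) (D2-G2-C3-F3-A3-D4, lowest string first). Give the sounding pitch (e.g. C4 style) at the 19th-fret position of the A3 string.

A3 is MIDI 57. Adding 19 gives 76, which is E5.

E5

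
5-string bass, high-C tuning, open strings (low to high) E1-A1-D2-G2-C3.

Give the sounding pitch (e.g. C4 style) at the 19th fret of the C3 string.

C3 is MIDI 48. Adding 19 gives 67, which is G4.

G4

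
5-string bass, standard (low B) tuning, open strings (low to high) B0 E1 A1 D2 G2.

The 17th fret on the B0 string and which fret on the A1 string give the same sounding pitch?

7

B0 at fret 17 is B0 + 17 semitones = E2.
The open A1 string is 10 semitones above the open B0, so the same pitch on the A1 string lies at fret 17 − 10 = 7.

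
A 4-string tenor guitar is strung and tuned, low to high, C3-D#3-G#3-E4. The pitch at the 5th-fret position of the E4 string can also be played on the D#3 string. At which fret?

Fret 5 on E4 is MIDI 64 + 5 = 69 (A4). On the D#3 string (open MIDI 51), that pitch is 69 − 51 = fret 18.

18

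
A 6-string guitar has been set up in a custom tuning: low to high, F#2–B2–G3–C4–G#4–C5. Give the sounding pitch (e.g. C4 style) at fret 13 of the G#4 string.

G#4 is MIDI 68. Adding 13 gives 81, which is A5.

A5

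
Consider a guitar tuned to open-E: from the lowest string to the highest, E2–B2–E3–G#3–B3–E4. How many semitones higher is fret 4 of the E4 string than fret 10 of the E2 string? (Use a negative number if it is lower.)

18 semitones

E4 at fret 4 → G#4 (MIDI 68); E2 at fret 10 → D3 (MIDI 50).
68 − 50 = 18, so the two pitches are 18 semitones apart.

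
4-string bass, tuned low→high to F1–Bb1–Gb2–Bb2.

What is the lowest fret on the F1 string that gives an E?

11

From F1, count semitones up the chromatic scale until reaching E: F–Gb–G–Ab–…–D–Eb–E — 11 steps.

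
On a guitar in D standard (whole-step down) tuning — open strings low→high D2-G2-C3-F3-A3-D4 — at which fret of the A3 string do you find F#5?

21

F#5 is 21 semitones above the open A3 (A–A#–B–C–…–E–F–F#), so it sits at fret 21.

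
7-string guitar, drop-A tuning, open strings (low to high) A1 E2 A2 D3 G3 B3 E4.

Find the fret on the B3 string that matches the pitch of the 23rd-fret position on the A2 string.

A2 at fret 23 is A2 + 23 semitones = G♯4.
The open B3 string is 14 semitones above the open A2, so the same pitch on the B3 string lies at fret 23 − 14 = 9.

9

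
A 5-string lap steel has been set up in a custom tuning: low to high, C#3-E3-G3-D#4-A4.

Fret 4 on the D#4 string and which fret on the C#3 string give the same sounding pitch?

D#4 at fret 4 is D#4 + 4 semitones = G4.
The open C#3 string is 14 semitones below the open D#4, so the same pitch on the C#3 string lies at fret 4 + 14 = 18.

18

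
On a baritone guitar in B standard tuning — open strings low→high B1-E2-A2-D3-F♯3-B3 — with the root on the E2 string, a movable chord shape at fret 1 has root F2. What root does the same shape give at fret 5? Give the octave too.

A2

Moving from fret 1 to fret 5 shifts the root by 4 semitones.
F2 up 4 semitones is A2.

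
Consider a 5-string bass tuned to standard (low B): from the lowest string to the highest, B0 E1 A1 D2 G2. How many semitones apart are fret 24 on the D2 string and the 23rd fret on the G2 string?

4 semitones

D2 at fret 24 → D4 (MIDI 62); G2 at fret 23 → F♯4 (MIDI 66).
62 − 66 = -4, so the two pitches are 4 semitones apart, with F♯4 the higher.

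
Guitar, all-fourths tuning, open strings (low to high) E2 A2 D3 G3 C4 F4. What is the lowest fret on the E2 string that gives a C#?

9

From E2, count semitones up the chromatic scale until reaching C#: E–F–F#–G–G#–A–A#–B–C–C# — 9 steps.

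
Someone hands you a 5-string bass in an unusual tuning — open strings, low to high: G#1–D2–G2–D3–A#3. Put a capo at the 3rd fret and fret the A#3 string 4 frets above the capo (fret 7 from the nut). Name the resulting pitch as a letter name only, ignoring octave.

The capo raises the open A#3 by 3 semitones to C#4; fretting 4 more gives A#3 + 3 + 4 = A#3 + 7 semitones, landing on F.

F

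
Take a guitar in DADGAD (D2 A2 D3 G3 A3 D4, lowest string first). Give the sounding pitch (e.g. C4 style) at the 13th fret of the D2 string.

Each fret is one semitone, so D2 + 13 = D♯3.
(Equivalently spelled E♭3.)

D♯3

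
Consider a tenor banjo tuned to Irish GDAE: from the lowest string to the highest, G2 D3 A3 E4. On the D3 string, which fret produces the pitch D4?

D4 is 12 semitones above the open D3 (D–D#–E–F–…–C–C#–D), so it sits at fret 12.

12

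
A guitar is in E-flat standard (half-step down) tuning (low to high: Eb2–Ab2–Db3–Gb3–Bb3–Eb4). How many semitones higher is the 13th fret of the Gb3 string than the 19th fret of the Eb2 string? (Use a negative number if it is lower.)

9 semitones

Gb3 at fret 13 → G4 (MIDI 67); Eb2 at fret 19 → Bb3 (MIDI 58).
67 − 58 = 9, so the two pitches are 9 semitones apart.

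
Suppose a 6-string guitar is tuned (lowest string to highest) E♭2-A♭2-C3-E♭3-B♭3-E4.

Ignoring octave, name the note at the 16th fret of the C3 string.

E

The open C3 string plus 16 semitones: C–Db–D–Eb–…–D–Eb–E.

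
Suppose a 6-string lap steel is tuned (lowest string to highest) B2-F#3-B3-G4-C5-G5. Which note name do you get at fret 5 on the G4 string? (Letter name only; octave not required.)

The open G4 string plus 5 semitones: G–G#–A–A#–B–C.

C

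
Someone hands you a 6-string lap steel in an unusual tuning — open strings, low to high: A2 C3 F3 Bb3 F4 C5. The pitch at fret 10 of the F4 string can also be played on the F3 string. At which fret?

22

F4 at fret 10 is F4 + 10 semitones = Eb5.
The open F3 string is 12 semitones below the open F4, so the same pitch on the F3 string lies at fret 10 + 12 = 22.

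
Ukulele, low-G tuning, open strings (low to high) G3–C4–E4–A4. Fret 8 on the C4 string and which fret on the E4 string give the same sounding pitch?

4

C4 at fret 8 is C4 + 8 semitones = G♯4.
The open E4 string is 4 semitones above the open C4, so the same pitch on the E4 string lies at fret 8 − 4 = 4.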